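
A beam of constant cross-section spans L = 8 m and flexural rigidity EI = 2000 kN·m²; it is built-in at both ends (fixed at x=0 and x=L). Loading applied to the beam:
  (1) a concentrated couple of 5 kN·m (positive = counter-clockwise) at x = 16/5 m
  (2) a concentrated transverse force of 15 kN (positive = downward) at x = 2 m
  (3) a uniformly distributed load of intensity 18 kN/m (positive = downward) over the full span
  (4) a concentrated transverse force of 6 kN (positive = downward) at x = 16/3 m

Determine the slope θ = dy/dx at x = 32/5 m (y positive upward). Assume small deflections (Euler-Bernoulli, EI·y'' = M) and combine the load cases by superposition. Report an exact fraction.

Load 1 — applied couple M₀=5 kN·m at a=16/5 m (b=L-a=24/5):
  θ_1 = (R_Ax²/2 - M_Ax - M₀(x-a))/EI  [x>a] with R_A=9/10, M_A=3/5 = ((9/10)·(32/5)²/2 - (3/5)·(32/5) - 5·((32/5)-(16/5)))/2000 = -11/15625 rad
Load 2 — point force P=15 kN at a=2 m (b=L-a=6):
  θ_2 = Pa²(L-x)(2bL-(3b+a)(L-x))/(2L³EI)  [x>a] = 15·2²·(8-(32/5))·(2·6·8-(3·6+2)·(8-(32/5)))/(2·8³·2000) = 3/1000 rad
Load 3 — uniform load w=18 kN/m over full span:
  θ_3 = -wx(L-x)(L-2x)/(12EI) = -18·(32/5)·(8-(32/5))·(8-2·(32/5))/(12·2000) = 576/15625 rad
Load 4 — point force P=6 kN at a=16/3 m (b=L-a=8/3):
  θ_4 = Pa²(L-x)(2bL-(3b+a)(L-x))/(2L³EI)  [x>a] = 6·(16/3)²·(8-(32/5))·(2·(8/3)·8-(3·(8/3)+(16/3))·(8-(32/5)))/(2·8³·2000) = 16/5625 rad
Superposition: θ = Σ θ_i = 9451/225000 rad ≈ 0.042004 rad

θ(32/5) = 9451/225000 rad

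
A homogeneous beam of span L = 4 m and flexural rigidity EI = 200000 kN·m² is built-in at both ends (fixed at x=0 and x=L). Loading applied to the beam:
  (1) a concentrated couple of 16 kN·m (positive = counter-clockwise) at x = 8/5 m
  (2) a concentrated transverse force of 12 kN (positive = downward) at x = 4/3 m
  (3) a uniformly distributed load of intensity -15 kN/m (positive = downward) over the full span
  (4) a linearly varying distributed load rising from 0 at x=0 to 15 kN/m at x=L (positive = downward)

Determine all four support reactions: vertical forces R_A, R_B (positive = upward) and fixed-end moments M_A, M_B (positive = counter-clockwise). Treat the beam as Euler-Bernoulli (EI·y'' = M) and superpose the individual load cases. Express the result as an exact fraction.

Load 1 — applied couple M₀=16 kN·m at a=8/5 m (b=L-a=12/5):
  R_A = 6M₀ab/L³ = 6·16·(8/5)·(12/5)/4³ = 144/25 kN
  M_A = M₀b(2a-b)/L² = 16·(12/5)·(2·(8/5)-(12/5))/4² = 48/25 kN·m
  R_B = -6M₀ab/L³ = -6·16·(8/5)·(12/5)/4³ = -144/25 kN
  M_B = M₀a(2b-a)/L² = 16·(8/5)·(2·(12/5)-(8/5))/4² = 128/25 kN·m
Load 2 — point force P=12 kN at a=4/3 m (b=L-a=8/3):
  R_A = Pb²(3a+b)/L³ = 12·(8/3)²·(3·(4/3)+(8/3))/4³ = 80/9 kN
  M_A = Pab²/L² = 12·(4/3)·(8/3)²/4² = 64/9 kN·m
  R_B = Pa²(a+3b)/L³ = 12·(4/3)²·((4/3)+3·(8/3))/4³ = 28/9 kN
  M_B = -Pa²b/L² = -12·(4/3)²·(8/3)/4² = -32/9 kN·m
Load 3 — uniform load w=-15 kN/m over full span:
  R_A = wL/2 = (-15)·4/2 = -30 kN
  M_A = wL²/12 = (-15)·4²/12 = -20 kN·m
  R_B = wL/2 = (-15)·4/2 = -30 kN
  M_B = -wL²/12 = -(-15)·4²/12 = 20 kN·m
Load 4 — triangular load w₀=15 kN/m (0→w₀ over full span):
  R_A = 3w₀L/20 = 3·15·4/20 = 9 kN
  M_A = w₀L²/30 = 15·4²/30 = 8 kN·m
  R_B = 7w₀L/20 = 7·15·4/20 = 21 kN
  M_B = -w₀L²/20 = -15·4²/20 = -12 kN·m
Superposition: R_A = -1429/225 kN, M_A = -668/225 kN·m, R_B = -2621/225 kN, M_B = 2152/225 kN·m

R_A = -1429/225 kN, M_A = -668/225 kN·m, R_B = -2621/225 kN, M_B = 2152/225 kN·m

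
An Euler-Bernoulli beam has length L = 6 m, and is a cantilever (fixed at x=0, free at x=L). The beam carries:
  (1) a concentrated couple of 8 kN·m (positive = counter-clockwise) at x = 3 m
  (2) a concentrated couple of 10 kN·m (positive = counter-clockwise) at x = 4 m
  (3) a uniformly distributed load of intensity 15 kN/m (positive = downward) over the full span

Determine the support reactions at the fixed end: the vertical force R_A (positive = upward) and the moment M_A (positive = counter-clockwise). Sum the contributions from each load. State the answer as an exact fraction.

R_A = 90 kN, M_A = 252 kN·m

Load 1 — applied couple M₀=8 kN·m at a=3 m (b=L-a=3):
  R_A = 0 kN
  M_A = -M₀ = -8 kN·m
Load 2 — applied couple M₀=10 kN·m at a=4 m (b=L-a=2):
  R_A = 0 kN
  M_A = -M₀ = -10 kN·m
Load 3 — uniform load w=15 kN/m over full span:
  R_A = wL = 15·6 = 90 kN
  M_A = wL²/2 = 15·6²/2 = 270 kN·m
Superposition: R_A = 90 kN, M_A = 252 kN·m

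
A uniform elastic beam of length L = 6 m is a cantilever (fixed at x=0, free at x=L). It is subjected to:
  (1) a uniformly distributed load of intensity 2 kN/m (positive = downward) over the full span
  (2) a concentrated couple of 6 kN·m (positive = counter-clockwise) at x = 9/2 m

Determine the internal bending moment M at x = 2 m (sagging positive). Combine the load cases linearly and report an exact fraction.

Load 1 — uniform load w=2 kN/m over full span:
  M_1 = -w(L-x)²/2 = -2·(6-2)²/2 = -16 kN·m
Load 2 — applied couple M₀=6 kN·m at a=9/2 m (b=L-a=3/2):
  M_2 = M₀  [x≤a] = 6 = 6 kN·m
Superposition: M = Σ M_i = -10 kN·m ≈ -10.000000 kN·m

M(2) = -10 kN·m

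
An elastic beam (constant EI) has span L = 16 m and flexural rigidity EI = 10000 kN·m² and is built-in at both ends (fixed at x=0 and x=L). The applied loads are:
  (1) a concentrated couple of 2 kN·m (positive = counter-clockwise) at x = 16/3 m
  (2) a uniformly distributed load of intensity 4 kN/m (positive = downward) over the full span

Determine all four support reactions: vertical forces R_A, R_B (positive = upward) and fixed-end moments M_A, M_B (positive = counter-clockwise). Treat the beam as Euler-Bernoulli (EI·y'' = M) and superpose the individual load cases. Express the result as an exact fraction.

Load 1 — applied couple M₀=2 kN·m at a=16/3 m (b=L-a=32/3):
  R_A = 6M₀ab/L³ = 6·2·(16/3)·(32/3)/16³ = 1/6 kN
  M_A = M₀b(2a-b)/L² = 2·(32/3)·(2·(16/3)-(32/3))/16² = 0 kN·m
  R_B = -6M₀ab/L³ = -6·2·(16/3)·(32/3)/16³ = -1/6 kN
  M_B = M₀a(2b-a)/L² = 2·(16/3)·(2·(32/3)-(16/3))/16² = 2/3 kN·m
Load 2 — uniform load w=4 kN/m over full span:
  R_A = wL/2 = 4·16/2 = 32 kN
  M_A = wL²/12 = 4·16²/12 = 256/3 kN·m
  R_B = wL/2 = 4·16/2 = 32 kN
  M_B = -wL²/12 = -4·16²/12 = -256/3 kN·m
Superposition: R_A = 193/6 kN, M_A = 256/3 kN·m, R_B = 191/6 kN, M_B = -254/3 kN·m

R_A = 193/6 kN, M_A = 256/3 kN·m, R_B = 191/6 kN, M_B = -254/3 kN·m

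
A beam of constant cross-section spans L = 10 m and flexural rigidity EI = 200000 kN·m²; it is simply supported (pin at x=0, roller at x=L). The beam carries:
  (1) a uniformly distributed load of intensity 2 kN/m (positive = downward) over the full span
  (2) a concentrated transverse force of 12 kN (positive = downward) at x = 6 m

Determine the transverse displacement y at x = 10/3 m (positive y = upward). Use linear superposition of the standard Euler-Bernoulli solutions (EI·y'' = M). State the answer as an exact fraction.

Load 1 — uniform load w=2 kN/m over full span:
  y_1 = -wx(L³-2Lx²+x³)/(24EI) = -2·(10/3)·(10³-2·10·(10/3)²+(10/3)³)/(24·200000) = -11/9720 m
Load 2 — point force P=12 kN at a=6 m (b=L-a=4):
  y_2 = -Pbx(L²-b²-x²)/(6LEI)  [x≤a] = -12·4·(10/3)·(10²-4²-(10/3)²)/(6·10·200000) = -82/84375 m
Superposition: y = Σ y_i = -12779/6075000 m ≈ -0.002104 m

y(10/3) = -12779/6075000 m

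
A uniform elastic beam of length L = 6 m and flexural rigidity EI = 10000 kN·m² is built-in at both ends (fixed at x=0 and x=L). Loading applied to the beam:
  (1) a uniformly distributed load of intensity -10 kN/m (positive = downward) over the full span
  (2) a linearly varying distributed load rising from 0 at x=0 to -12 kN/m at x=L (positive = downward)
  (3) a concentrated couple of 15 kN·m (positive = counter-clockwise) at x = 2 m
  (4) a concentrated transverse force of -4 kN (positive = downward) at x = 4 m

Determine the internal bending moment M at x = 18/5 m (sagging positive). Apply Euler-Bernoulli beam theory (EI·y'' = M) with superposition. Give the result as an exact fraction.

Load 1 — uniform load w=-10 kN/m over full span:
  M_1 = wLx/2 - wL²/12 - wx²/2 = (-10)·6·(18/5)/2 - (-10)·6²/12 - (-10)·(18/5)²/2 = -66/5 kN·m
Load 2 — triangular load w₀=-12 kN/m (0→w₀ over full span):
  M_2 = 3w₀Lx/20 - w₀L²/30 - w₀x³/(6L) = 3·(-12)·6·(18/5)/20 - (-12)·6²/30 - (-12)·(18/5)³/(6·6) = -1116/125 kN·m
Load 3 — applied couple M₀=15 kN·m at a=2 m (b=L-a=4):
  M_3 = R_Ax - M_A - M₀  [x>a] with R_A=10/3, M_A=0 = (10/3)·(18/5) - 0 - 15 = -3 kN·m
Load 4 — point force P=-4 kN at a=4 m (b=L-a=2):
  M_4 = Pb²(3a+b)x/L³ - Pab²/L²  [x≤a] = (-4)·2²·(3·4+2)·(18/5)/6³ - (-4)·4·2²/6² = -88/45 kN·m
Superposition: M = Σ M_i = -30469/1125 kN·m ≈ -27.083556 kN·m

M(18/5) = -30469/1125 kN·m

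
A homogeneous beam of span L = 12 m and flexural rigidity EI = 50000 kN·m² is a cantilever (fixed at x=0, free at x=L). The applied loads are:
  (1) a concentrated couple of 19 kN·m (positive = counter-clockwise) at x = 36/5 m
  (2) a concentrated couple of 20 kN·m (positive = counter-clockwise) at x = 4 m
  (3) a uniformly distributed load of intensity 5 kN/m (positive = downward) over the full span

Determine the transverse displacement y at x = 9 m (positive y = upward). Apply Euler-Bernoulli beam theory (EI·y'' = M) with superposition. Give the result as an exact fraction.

Load 1 — applied couple M₀=19 kN·m at a=36/5 m (b=L-a=24/5):
  y_1 = M₀a(2x-a)/(2EI)  [x>a] = 19·(36/5)·(2·9-(36/5))/(2·50000) = 4617/312500 m
Load 2 — applied couple M₀=20 kN·m at a=4 m (b=L-a=8):
  y_2 = M₀a(2x-a)/(2EI)  [x>a] = 20·4·(2·9-4)/(2·50000) = 7/625 m
Load 3 — uniform load w=5 kN/m over full span:
  y_3 = -wx²(x²-4Lx+6L²)/(24EI) = -5·9²·(9²-4·12·9+6·12²)/(24·50000) = -13851/80000 m
Superposition: y = Σ y_i = -1471631/10000000 m ≈ -0.147163 m

y(9) = -1471631/10000000 m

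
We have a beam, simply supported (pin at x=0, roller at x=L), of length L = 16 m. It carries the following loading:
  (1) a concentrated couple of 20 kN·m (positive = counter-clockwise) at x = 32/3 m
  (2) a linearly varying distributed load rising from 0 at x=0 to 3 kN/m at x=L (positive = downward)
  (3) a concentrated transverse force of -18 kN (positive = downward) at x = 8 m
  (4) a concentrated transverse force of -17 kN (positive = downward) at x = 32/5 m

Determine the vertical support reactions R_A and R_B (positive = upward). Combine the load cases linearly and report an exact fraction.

Load 1 — applied couple M₀=20 kN·m at a=32/3 m (b=L-a=16/3):
  R_A = M₀/L = 20/16 = 5/4 kN
  R_B = -M₀/L = -20/16 = -5/4 kN
Load 2 — triangular load w₀=3 kN/m (0→w₀ over full span):
  R_A = w₀L/6 = 3·16/6 = 8 kN
  R_B = w₀L/3 = 3·16/3 = 16 kN
Load 3 — point force P=-18 kN at a=8 m (b=L-a=8):
  R_A = Pb/L = (-18)·8/16 = -9 kN
  R_B = Pa/L = (-18)·8/16 = -9 kN
Load 4 — point force P=-17 kN at a=32/5 m (b=L-a=48/5):
  R_A = Pb/L = (-17)·(48/5)/16 = -51/5 kN
  R_B = Pa/L = (-17)·(32/5)/16 = -34/5 kN
Superposition: R_A = -199/20 kN, R_B = -21/20 kN

R_A = -199/20 kN, R_B = -21/20 kN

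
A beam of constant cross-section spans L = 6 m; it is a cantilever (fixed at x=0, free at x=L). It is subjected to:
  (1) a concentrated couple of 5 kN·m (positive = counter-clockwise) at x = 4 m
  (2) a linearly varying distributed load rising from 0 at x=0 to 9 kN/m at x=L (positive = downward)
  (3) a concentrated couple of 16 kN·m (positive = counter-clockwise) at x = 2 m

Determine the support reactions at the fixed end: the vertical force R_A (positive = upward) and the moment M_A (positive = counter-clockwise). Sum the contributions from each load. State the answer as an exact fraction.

R_A = 27 kN, M_A = 87 kN·m

Load 1 — applied couple M₀=5 kN·m at a=4 m (b=L-a=2):
  R_A = 0 kN
  M_A = -M₀ = -5 kN·m
Load 2 — triangular load w₀=9 kN/m (0→w₀ over full span):
  R_A = w₀L/2 = 9·6/2 = 27 kN
  M_A = w₀L²/3 = 9·6²/3 = 108 kN·m
Load 3 — applied couple M₀=16 kN·m at a=2 m (b=L-a=4):
  R_A = 0 kN
  M_A = -M₀ = -16 kN·m
Superposition: R_A = 27 kN, M_A = 87 kN·m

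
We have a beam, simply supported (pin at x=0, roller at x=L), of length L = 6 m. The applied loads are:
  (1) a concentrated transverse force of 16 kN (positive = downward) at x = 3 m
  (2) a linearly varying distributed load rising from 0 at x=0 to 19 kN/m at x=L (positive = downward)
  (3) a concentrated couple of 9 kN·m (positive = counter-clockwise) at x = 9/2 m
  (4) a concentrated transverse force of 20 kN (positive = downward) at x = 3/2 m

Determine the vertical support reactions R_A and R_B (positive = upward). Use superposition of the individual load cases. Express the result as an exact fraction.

R_A = 87/2 kN, R_B = 99/2 kN

Load 1 — point force P=16 kN at a=3 m (b=L-a=3):
  R_A = Pb/L = 16·3/6 = 8 kN
  R_B = Pa/L = 16·3/6 = 8 kN
Load 2 — triangular load w₀=19 kN/m (0→w₀ over full span):
  R_A = w₀L/6 = 19·6/6 = 19 kN
  R_B = w₀L/3 = 19·6/3 = 38 kN
Load 3 — applied couple M₀=9 kN·m at a=9/2 m (b=L-a=3/2):
  R_A = M₀/L = 9/6 = 3/2 kN
  R_B = -M₀/L = -9/6 = -3/2 kN
Load 4 — point force P=20 kN at a=3/2 m (b=L-a=9/2):
  R_A = Pb/L = 20·(9/2)/6 = 15 kN
  R_B = Pa/L = 20·(3/2)/6 = 5 kN
Superposition: R_A = 87/2 kN, R_B = 99/2 kN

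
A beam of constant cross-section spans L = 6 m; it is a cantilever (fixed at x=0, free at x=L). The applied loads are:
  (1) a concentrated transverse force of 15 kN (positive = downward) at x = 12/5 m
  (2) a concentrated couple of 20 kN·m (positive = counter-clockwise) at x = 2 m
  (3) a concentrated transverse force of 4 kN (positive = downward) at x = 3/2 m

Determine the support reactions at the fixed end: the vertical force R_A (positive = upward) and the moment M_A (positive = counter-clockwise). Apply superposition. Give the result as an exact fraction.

Load 1 — point force P=15 kN at a=12/5 m (b=L-a=18/5):
  R_A = P = 15 kN
  M_A = Pa = 15·(12/5) = 36 kN·m
Load 2 — applied couple M₀=20 kN·m at a=2 m (b=L-a=4):
  R_A = 0 kN
  M_A = -M₀ = -20 kN·m
Load 3 — point force P=4 kN at a=3/2 m (b=L-a=9/2):
  R_A = P = 4 kN
  M_A = Pa = 4·(3/2) = 6 kN·m
Superposition: R_A = 19 kN, M_A = 22 kN·m

R_A = 19 kN, M_A = 22 kN·m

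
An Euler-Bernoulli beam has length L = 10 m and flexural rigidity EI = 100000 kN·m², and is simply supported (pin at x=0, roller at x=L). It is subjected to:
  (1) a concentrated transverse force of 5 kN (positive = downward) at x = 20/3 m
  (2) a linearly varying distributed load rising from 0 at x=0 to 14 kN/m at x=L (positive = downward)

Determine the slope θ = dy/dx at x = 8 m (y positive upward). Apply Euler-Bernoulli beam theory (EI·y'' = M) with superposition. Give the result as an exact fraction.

θ(8) = 52591/20250000 rad

Load 1 — point force P=5 kN at a=20/3 m (b=L-a=10/3):
  θ_1 = -Pa(2L²-6Lx+3x²+a²)/(6LEI)  [x>a] = -5·(20/3)·(2·10²-6·10·8+3·8²+(20/3)²)/(6·10·100000) = 49/202500 rad
Load 2 — triangular load w₀=14 kN/m (0→w₀ over full span):
  θ_2 = -w₀(7L⁴-30L²x²+15x⁴)/(360LEI) = -14·(7·10⁴-30·10²·8²+15·8⁴)/(360·10·100000) = 5299/2250000 rad
Superposition: θ = Σ θ_i = 52591/20250000 rad ≈ 0.002597 rad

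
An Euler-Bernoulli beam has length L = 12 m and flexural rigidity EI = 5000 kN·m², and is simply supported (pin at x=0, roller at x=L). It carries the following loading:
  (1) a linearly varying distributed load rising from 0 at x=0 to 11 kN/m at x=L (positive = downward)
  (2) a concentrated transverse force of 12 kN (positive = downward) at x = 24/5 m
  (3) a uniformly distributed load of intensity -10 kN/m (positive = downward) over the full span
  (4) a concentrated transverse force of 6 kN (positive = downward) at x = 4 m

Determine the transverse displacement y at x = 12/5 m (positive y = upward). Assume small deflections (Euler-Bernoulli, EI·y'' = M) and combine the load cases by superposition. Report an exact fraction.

Load 1 — triangular load w₀=11 kN/m (0→w₀ over full span):
  y_1 = -w₀x(7L⁴-10L²x²+3x⁴)/(360LEI) = -11·(12/5)·(7·12⁴-10·12²·(12/5)²+3·(12/5)⁴)/(360·12·5000) = -1634688/9765625 m
Load 2 — point force P=12 kN at a=24/5 m (b=L-a=36/5):
  y_2 = -Pbx(L²-b²-x²)/(6LEI)  [x≤a] = -12·(36/5)·(12/5)·(12²-(36/5)²-(12/5)²)/(6·12·5000) = -3888/78125 m
Load 3 — uniform load w=-10 kN/m over full span:
  y_3 = -wx(L³-2Lx²+x³)/(24EI) = -(-10)·(12/5)·(12³-2·12·(12/5)²+(12/5)³)/(24·5000) = 25056/78125 m
Load 4 — point force P=6 kN at a=4 m (b=L-a=8):
  y_4 = -Pbx(L²-b²-x²)/(6LEI)  [x≤a] = -6·8·(12/5)·(12²-8²-(12/5)²)/(6·12·5000) = -1856/78125 m
Superposition: y = Σ y_i = 779312/9765625 m ≈ 0.079802 m

y(12/5) = 779312/9765625 m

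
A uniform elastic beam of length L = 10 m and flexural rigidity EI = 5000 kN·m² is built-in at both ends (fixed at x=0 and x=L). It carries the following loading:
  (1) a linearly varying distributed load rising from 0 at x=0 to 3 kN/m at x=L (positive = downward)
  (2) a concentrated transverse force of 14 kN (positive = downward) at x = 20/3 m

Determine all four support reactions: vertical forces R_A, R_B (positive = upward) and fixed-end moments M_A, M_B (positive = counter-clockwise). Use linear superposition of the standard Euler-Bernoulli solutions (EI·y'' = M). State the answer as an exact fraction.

Load 1 — triangular load w₀=3 kN/m (0→w₀ over full span):
  R_A = 3w₀L/20 = 3·3·10/20 = 9/2 kN
  M_A = w₀L²/30 = 3·10²/30 = 10 kN·m
  R_B = 7w₀L/20 = 7·3·10/20 = 21/2 kN
  M_B = -w₀L²/20 = -3·10²/20 = -15 kN·m
Load 2 — point force P=14 kN at a=20/3 m (b=L-a=10/3):
  R_A = Pb²(3a+b)/L³ = 14·(10/3)²·(3·(20/3)+(10/3))/10³ = 98/27 kN
  M_A = Pab²/L² = 14·(20/3)·(10/3)²/10² = 280/27 kN·m
  R_B = Pa²(a+3b)/L³ = 14·(20/3)²·((20/3)+3·(10/3))/10³ = 280/27 kN
  M_B = -Pa²b/L² = -14·(20/3)²·(10/3)/10² = -560/27 kN·m
Superposition: R_A = 439/54 kN, M_A = 550/27 kN·m, R_B = 1127/54 kN, M_B = -965/27 kN·m

R_A = 439/54 kN, M_A = 550/27 kN·m, R_B = 1127/54 kN, M_B = -965/27 kN·m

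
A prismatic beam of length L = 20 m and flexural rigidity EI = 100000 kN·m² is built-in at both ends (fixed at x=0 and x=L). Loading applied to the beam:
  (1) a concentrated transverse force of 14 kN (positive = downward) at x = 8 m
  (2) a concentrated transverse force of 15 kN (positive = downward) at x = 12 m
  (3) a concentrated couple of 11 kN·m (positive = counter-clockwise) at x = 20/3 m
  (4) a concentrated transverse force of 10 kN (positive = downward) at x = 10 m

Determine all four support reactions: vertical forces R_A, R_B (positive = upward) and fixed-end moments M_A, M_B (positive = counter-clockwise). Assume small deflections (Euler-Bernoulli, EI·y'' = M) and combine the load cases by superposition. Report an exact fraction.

R_A = 7532/375 kN, M_A = 2353/25 kN·m, R_B = 7093/375 kN, M_B = -6856/75 kN·m

Load 1 — point force P=14 kN at a=8 m (b=L-a=12):
  R_A = Pb²(3a+b)/L³ = 14·12²·(3·8+12)/20³ = 1134/125 kN
  M_A = Pab²/L² = 14·8·12²/20² = 1008/25 kN·m
  R_B = Pa²(a+3b)/L³ = 14·8²·(8+3·12)/20³ = 616/125 kN
  M_B = -Pa²b/L² = -14·8²·12/20² = -672/25 kN·m
Load 2 — point force P=15 kN at a=12 m (b=L-a=8):
  R_A = Pb²(3a+b)/L³ = 15·8²·(3·12+8)/20³ = 132/25 kN
  M_A = Pab²/L² = 15·12·8²/20² = 144/5 kN·m
  R_B = Pa²(a+3b)/L³ = 15·12²·(12+3·8)/20³ = 243/25 kN
  M_B = -Pa²b/L² = -15·12²·8/20² = -216/5 kN·m
Load 3 — applied couple M₀=11 kN·m at a=20/3 m (b=L-a=40/3):
  R_A = 6M₀ab/L³ = 6·11·(20/3)·(40/3)/20³ = 11/15 kN
  M_A = M₀b(2a-b)/L² = 11·(40/3)·(2·(20/3)-(40/3))/20² = 0 kN·m
  R_B = -6M₀ab/L³ = -6·11·(20/3)·(40/3)/20³ = -11/15 kN
  M_B = M₀a(2b-a)/L² = 11·(20/3)·(2·(40/3)-(20/3))/20² = 11/3 kN·m
Load 4 — point force P=10 kN at a=10 m (b=L-a=10):
  R_A = Pb²(3a+b)/L³ = 10·10²·(3·10+10)/20³ = 5 kN
  M_A = Pab²/L² = 10·10·10²/20² = 25 kN·m
  R_B = Pa²(a+3b)/L³ = 10·10²·(10+3·10)/20³ = 5 kN
  M_B = -Pa²b/L² = -10·10²·10/20² = -25 kN·m
Superposition: R_A = 7532/375 kN, M_A = 2353/25 kN·m, R_B = 7093/375 kN, M_B = -6856/75 kN·m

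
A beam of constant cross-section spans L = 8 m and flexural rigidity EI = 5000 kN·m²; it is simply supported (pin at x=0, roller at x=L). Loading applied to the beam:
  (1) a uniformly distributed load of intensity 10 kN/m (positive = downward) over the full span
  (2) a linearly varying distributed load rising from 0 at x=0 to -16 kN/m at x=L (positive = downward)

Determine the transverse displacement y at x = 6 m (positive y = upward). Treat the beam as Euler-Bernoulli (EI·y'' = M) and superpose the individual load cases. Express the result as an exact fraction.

y(6) = -47/3750 m

Load 1 — uniform load w=10 kN/m over full span:
  y_1 = -wx(L³-2Lx²+x³)/(24EI) = -10·6·(8³-2·8·6²+6³)/(24·5000) = -19/250 m
Load 2 — triangular load w₀=-16 kN/m (0→w₀ over full span):
  y_2 = -w₀x(7L⁴-10L²x²+3x⁴)/(360LEI) = -(-16)·6·(7·8⁴-10·8²·6²+3·6⁴)/(360·8·5000) = 119/1875 m
Superposition: y = Σ y_i = -47/3750 m ≈ -0.012533 m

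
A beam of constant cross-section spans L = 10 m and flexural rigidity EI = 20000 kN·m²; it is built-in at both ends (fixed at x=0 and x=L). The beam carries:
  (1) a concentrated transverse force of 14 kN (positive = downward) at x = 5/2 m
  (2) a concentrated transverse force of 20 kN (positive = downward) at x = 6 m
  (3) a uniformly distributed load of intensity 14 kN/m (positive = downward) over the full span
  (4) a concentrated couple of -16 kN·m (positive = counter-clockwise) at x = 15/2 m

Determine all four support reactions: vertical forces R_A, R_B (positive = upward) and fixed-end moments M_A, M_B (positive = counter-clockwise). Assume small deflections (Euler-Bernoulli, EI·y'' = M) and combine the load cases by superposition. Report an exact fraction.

Load 1 — point force P=14 kN at a=5/2 m (b=L-a=15/2):
  R_A = Pb²(3a+b)/L³ = 14·(15/2)²·(3·(5/2)+(15/2))/10³ = 189/16 kN
  M_A = Pab²/L² = 14·(5/2)·(15/2)²/10² = 315/16 kN·m
  R_B = Pa²(a+3b)/L³ = 14·(5/2)²·((5/2)+3·(15/2))/10³ = 35/16 kN
  M_B = -Pa²b/L² = -14·(5/2)²·(15/2)/10² = -105/16 kN·m
Load 2 — point force P=20 kN at a=6 m (b=L-a=4):
  R_A = Pb²(3a+b)/L³ = 20·4²·(3·6+4)/10³ = 176/25 kN
  M_A = Pab²/L² = 20·6·4²/10² = 96/5 kN·m
  R_B = Pa²(a+3b)/L³ = 20·6²·(6+3·4)/10³ = 324/25 kN
  M_B = -Pa²b/L² = -20·6²·4/10² = -144/5 kN·m
Load 3 — uniform load w=14 kN/m over full span:
  R_A = wL/2 = 14·10/2 = 70 kN
  M_A = wL²/12 = 14·10²/12 = 350/3 kN·m
  R_B = wL/2 = 14·10/2 = 70 kN
  M_B = -wL²/12 = -14·10²/12 = -350/3 kN·m
Load 4 — applied couple M₀=-16 kN·m at a=15/2 m (b=L-a=5/2):
  R_A = 6M₀ab/L³ = 6·(-16)·(15/2)·(5/2)/10³ = -9/5 kN
  M_A = M₀b(2a-b)/L² = (-16)·(5/2)·(2·(15/2)-(5/2))/10² = -5 kN·m
  R_B = -6M₀ab/L³ = -6·(-16)·(15/2)·(5/2)/10³ = 9/5 kN
  M_B = M₀a(2b-a)/L² = (-16)·(15/2)·(2·(5/2)-(15/2))/10² = 3 kN·m
Superposition: R_A = 34821/400 kN, M_A = 36133/240 kN·m, R_B = 34779/400 kN, M_B = -35767/240 kN·m

R_A = 34821/400 kN, M_A = 36133/240 kN·m, R_B = 34779/400 kN, M_B = -35767/240 kN·m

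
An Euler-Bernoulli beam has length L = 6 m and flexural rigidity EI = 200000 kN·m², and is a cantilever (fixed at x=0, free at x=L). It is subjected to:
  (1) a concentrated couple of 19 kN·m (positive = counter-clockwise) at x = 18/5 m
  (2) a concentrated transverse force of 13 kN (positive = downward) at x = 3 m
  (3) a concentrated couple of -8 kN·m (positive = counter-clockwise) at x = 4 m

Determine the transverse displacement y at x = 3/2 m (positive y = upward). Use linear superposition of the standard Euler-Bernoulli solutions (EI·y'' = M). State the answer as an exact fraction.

Load 1 — applied couple M₀=19 kN·m at a=18/5 m (b=L-a=12/5):
  y_1 = M₀x²/(2EI)  [x≤a] = 19·(3/2)²/(2·200000) = 171/1600000 m
Load 2 — point force P=13 kN at a=3 m (b=L-a=3):
  y_2 = -Px²(3a-x)/(6EI)  [x≤a] = -13·(3/2)²·(3·3-(3/2))/(6·200000) = -117/640000 m
Load 3 — applied couple M₀=-8 kN·m at a=4 m (b=L-a=2):
  y_3 = M₀x²/(2EI)  [x≤a] = (-8)·(3/2)²/(2·200000) = -9/200000 m
Superposition: y = Σ y_i = -387/3200000 m ≈ -0.000121 m

y(3/2) = -387/3200000 m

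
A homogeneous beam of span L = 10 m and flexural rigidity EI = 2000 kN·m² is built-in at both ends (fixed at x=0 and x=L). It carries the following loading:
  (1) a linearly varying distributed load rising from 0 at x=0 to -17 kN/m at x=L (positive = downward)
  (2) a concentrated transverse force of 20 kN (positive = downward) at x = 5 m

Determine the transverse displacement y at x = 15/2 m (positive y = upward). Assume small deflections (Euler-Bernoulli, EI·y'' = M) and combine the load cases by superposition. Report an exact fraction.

Load 1 — triangular load w₀=-17 kN/m (0→w₀ over full span):
  y_1 = -w₀x²(L-x)²(x+2L)/(120LEI) = -(-17)·(15/2)²·(10-(15/2))²·((15/2)+2·10)/(120·10·2000) = 561/8192 m
Load 2 — point force P=20 kN at a=5 m (b=L-a=5):
  y_2 = -Pa²(L-x)²(3bL-(3b+a)(L-x))/(6L³EI)  [x>a] = -20·5²·(10-(15/2))²·(3·5·10-(3·5+5)·(10-(15/2)))/(6·10³·2000) = -5/192 m
Superposition: y = Σ y_i = 1043/24576 m ≈ 0.042440 m

y(15/2) = 1043/24576 m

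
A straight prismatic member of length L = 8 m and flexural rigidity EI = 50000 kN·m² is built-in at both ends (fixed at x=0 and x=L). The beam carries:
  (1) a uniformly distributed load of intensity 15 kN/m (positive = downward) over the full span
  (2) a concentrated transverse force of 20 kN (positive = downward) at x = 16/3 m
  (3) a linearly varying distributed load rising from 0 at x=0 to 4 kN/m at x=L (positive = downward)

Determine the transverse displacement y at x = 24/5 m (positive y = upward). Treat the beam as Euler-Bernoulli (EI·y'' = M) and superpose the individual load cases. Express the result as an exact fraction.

Load 1 — uniform load w=15 kN/m over full span:
  y_1 = -wx²(L-x)²/(24EI) = -15·(24/5)²·(8-(24/5))²/(24·50000) = -1152/390625 m
Load 2 — point force P=20 kN at a=16/3 m (b=L-a=8/3):
  y_2 = -Pb²x²(3aL-(3a+b)x)/(6L³EI)  [x≤a] = -20·(8/3)²·(24/5)²·(3·(16/3)·8-(3·(16/3)+(8/3))·(24/5))/(6·8³·50000) = -64/78125 m
Load 3 — triangular load w₀=4 kN/m (0→w₀ over full span):
  y_3 = -w₀x²(L-x)²(x+2L)/(120LEI) = -4·(24/5)²·(8-(24/5))²·((24/5)+2·8)/(120·8·50000) = -19968/48828125 m
Superposition: y = Σ y_i = -203968/48828125 m ≈ -0.004177 m

y(24/5) = -203968/48828125 m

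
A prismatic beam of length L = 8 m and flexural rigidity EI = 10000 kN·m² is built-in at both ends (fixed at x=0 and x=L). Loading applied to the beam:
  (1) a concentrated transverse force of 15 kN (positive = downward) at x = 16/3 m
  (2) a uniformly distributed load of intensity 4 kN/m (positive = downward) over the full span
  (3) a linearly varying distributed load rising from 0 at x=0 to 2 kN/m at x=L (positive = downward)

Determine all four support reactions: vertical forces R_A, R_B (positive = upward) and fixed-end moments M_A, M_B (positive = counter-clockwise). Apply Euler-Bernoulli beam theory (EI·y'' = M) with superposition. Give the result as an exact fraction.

R_A = 1003/45 kN, M_A = 1552/45 kN·m, R_B = 1472/45 kN, M_B = -2048/45 kN·m

Load 1 — point force P=15 kN at a=16/3 m (b=L-a=8/3):
  R_A = Pb²(3a+b)/L³ = 15·(8/3)²·(3·(16/3)+(8/3))/8³ = 35/9 kN
  M_A = Pab²/L² = 15·(16/3)·(8/3)²/8² = 80/9 kN·m
  R_B = Pa²(a+3b)/L³ = 15·(16/3)²·((16/3)+3·(8/3))/8³ = 100/9 kN
  M_B = -Pa²b/L² = -15·(16/3)²·(8/3)/8² = -160/9 kN·m
Load 2 — uniform load w=4 kN/m over full span:
  R_A = wL/2 = 4·8/2 = 16 kN
  M_A = wL²/12 = 4·8²/12 = 64/3 kN·m
  R_B = wL/2 = 4·8/2 = 16 kN
  M_B = -wL²/12 = -4·8²/12 = -64/3 kN·m
Load 3 — triangular load w₀=2 kN/m (0→w₀ over full span):
  R_A = 3w₀L/20 = 3·2·8/20 = 12/5 kN
  M_A = w₀L²/30 = 2·8²/30 = 64/15 kN·m
  R_B = 7w₀L/20 = 7·2·8/20 = 28/5 kN
  M_B = -w₀L²/20 = -2·8²/20 = -32/5 kN·m
Superposition: R_A = 1003/45 kN, M_A = 1552/45 kN·m, R_B = 1472/45 kN, M_B = -2048/45 kN·m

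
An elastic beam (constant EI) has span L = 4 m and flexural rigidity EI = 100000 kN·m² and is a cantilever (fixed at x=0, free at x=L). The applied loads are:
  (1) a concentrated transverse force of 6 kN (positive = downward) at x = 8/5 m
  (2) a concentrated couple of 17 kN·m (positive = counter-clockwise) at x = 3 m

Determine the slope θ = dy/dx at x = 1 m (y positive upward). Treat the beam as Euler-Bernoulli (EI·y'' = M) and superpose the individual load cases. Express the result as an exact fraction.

θ(1) = 13/125000 rad

Load 1 — point force P=6 kN at a=8/5 m (b=L-a=12/5):
  θ_1 = -Px(2a-x)/(2EI)  [x≤a] = -6·1·(2·(8/5)-1)/(2·100000) = -33/500000 rad
Load 2 — applied couple M₀=17 kN·m at a=3 m (b=L-a=1):
  θ_2 = M₀x/EI  [x≤a] = 17·1/100000 = 17/100000 rad
Superposition: θ = Σ θ_i = 13/125000 rad ≈ 0.000104 rad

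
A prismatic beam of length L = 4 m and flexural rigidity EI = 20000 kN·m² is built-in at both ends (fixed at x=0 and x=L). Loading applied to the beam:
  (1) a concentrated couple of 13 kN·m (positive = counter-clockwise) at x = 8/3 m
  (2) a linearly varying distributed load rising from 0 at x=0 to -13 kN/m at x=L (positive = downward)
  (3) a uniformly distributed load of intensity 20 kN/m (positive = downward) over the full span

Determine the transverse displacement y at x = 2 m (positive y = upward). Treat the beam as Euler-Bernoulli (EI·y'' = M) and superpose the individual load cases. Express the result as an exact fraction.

Load 1 — applied couple M₀=13 kN·m at a=8/3 m (b=L-a=4/3):
  y_1 = (R_Ax³/6 - M_Ax²/2)/EI  [x≤a] with R_A=13/3, M_A=13/3 = ((13/3)·2³/6 - (13/3)·2²/2)/20000 = -13/90000 m
Load 2 — triangular load w₀=-13 kN/m (0→w₀ over full span):
  y_2 = -w₀x²(L-x)²(x+2L)/(120LEI) = -(-13)·2²·(4-2)²·(2+2·4)/(120·4·20000) = 13/60000 m
Load 3 — uniform load w=20 kN/m over full span:
  y_3 = -wx²(L-x)²/(24EI) = -20·2²·(4-2)²/(24·20000) = -1/1500 m
Superposition: y = Σ y_i = -107/180000 m ≈ -0.000594 m

y(2) = -107/180000 m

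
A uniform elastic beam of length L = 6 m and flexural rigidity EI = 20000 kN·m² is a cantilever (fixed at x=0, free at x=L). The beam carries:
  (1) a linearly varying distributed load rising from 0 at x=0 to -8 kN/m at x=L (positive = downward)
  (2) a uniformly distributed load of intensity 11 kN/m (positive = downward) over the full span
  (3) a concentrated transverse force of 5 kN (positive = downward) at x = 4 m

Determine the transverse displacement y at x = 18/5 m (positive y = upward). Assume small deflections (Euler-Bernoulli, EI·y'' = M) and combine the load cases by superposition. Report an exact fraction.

Load 1 — triangular load w₀=-8 kN/m (0→w₀ over full span):
  y_1 = (w₀Lx³/12-w₀L²x²/6-w₀x⁵/(120L))/EI = ((-8)·6·(18/5)³/12-(-8)·6²·(18/5)²/6-(-8)·(18/5)⁵/(120·6))/20000 = 431811/19531250 m
Load 2 — uniform load w=11 kN/m over full span:
  y_2 = -wx²(x²-4Lx+6L²)/(24EI) = -11·(18/5)²·((18/5)²-4·6·(18/5)+6·6²)/(24·20000) = -264627/6250000 m
Load 3 — point force P=5 kN at a=4 m (b=L-a=2):
  y_3 = -Px²(3a-x)/(6EI)  [x≤a] = -5·(18/5)²·(3·4-(18/5))/(6·20000) = -567/125000 m
Superposition: y = Σ y_i = -3869937/156250000 m ≈ -0.024768 m

y(18/5) = -3869937/156250000 m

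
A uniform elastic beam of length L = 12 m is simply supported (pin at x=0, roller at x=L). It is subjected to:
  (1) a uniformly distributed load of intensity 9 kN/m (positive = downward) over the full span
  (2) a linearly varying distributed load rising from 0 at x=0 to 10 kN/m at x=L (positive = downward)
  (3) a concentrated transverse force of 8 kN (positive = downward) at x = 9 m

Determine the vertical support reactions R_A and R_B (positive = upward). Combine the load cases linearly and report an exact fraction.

R_A = 76 kN, R_B = 100 kN

Load 1 — uniform load w=9 kN/m over full span:
  R_A = wL/2 = 9·12/2 = 54 kN
  R_B = wL/2 = 9·12/2 = 54 kN
Load 2 — triangular load w₀=10 kN/m (0→w₀ over full span):
  R_A = w₀L/6 = 10·12/6 = 20 kN
  R_B = w₀L/3 = 10·12/3 = 40 kN
Load 3 — point force P=8 kN at a=9 m (b=L-a=3):
  R_A = Pb/L = 8·3/12 = 2 kN
  R_B = Pa/L = 8·9/12 = 6 kN
Superposition: R_A = 76 kN, R_B = 100 kN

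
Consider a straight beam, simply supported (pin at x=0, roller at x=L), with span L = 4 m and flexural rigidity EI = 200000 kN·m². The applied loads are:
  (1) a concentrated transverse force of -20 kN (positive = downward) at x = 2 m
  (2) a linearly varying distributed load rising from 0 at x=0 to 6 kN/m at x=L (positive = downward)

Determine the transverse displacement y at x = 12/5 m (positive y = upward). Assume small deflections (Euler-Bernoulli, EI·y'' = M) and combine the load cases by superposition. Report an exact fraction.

Load 1 — point force P=-20 kN at a=2 m (b=L-a=2):
  y_1 = -Pa(L-x)(2Lx-a²-x²)/(6LEI)  [x>a] = -(-20)·2·(4-(12/5))·(2·4·(12/5)-2²-(12/5)²)/(6·4·200000) = 59/468750 m
Load 2 — triangular load w₀=6 kN/m (0→w₀ over full span):
  y_2 = -w₀x(7L⁴-10L²x²+3x⁴)/(360LEI) = -6·(12/5)·(7·4⁴-10·4²·(12/5)²+3·(12/5)⁴)/(360·4·200000) = -2368/48828125 m
Superposition: y = Σ y_i = 22667/292968750 m ≈ 0.000077 m

y(12/5) = 22667/292968750 m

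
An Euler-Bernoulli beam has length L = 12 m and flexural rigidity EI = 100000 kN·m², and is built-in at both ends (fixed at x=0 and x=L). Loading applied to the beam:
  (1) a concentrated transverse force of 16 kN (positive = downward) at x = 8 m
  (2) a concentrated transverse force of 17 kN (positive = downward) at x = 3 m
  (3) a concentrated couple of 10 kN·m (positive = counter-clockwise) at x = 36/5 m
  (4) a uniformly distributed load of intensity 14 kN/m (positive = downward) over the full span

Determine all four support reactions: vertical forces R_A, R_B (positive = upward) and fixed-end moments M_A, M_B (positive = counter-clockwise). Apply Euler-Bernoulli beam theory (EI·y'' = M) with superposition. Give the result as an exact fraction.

Load 1 — point force P=16 kN at a=8 m (b=L-a=4):
  R_A = Pb²(3a+b)/L³ = 16·4²·(3·8+4)/12³ = 112/27 kN
  M_A = Pab²/L² = 16·8·4²/12² = 128/9 kN·m
  R_B = Pa²(a+3b)/L³ = 16·8²·(8+3·4)/12³ = 320/27 kN
  M_B = -Pa²b/L² = -16·8²·4/12² = -256/9 kN·m
Load 2 — point force P=17 kN at a=3 m (b=L-a=9):
  R_A = Pb²(3a+b)/L³ = 17·9²·(3·3+9)/12³ = 459/32 kN
  M_A = Pab²/L² = 17·3·9²/12² = 459/16 kN·m
  R_B = Pa²(a+3b)/L³ = 17·3²·(3+3·9)/12³ = 85/32 kN
  M_B = -Pa²b/L² = -17·3²·9/12² = -153/16 kN·m
Load 3 — applied couple M₀=10 kN·m at a=36/5 m (b=L-a=24/5):
  R_A = 6M₀ab/L³ = 6·10·(36/5)·(24/5)/12³ = 6/5 kN
  M_A = M₀b(2a-b)/L² = 10·(24/5)·(2·(36/5)-(24/5))/12² = 16/5 kN·m
  R_B = -6M₀ab/L³ = -6·10·(36/5)·(24/5)/12³ = -6/5 kN
  M_B = M₀a(2b-a)/L² = 10·(36/5)·(2·(24/5)-(36/5))/12² = 6/5 kN·m
Load 4 — uniform load w=14 kN/m over full span:
  R_A = wL/2 = 14·12/2 = 84 kN
  M_A = wL²/12 = 14·12²/12 = 168 kN·m
  R_B = wL/2 = 14·12/2 = 84 kN
  M_B = -wL²/12 = -14·12²/12 = -168 kN·m
Superposition: R_A = 447949/4320 kN, M_A = 154159/720 kN·m, R_B = 420371/4320 kN, M_B = -147461/720 kN·m

R_A = 447949/4320 kN, M_A = 154159/720 kN·m, R_B = 420371/4320 kN, M_B = -147461/720 kN·m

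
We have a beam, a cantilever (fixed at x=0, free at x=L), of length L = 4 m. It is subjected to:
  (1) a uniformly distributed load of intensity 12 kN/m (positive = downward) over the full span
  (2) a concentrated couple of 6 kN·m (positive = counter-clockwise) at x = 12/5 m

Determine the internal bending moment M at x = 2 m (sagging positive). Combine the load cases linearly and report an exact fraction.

Load 1 — uniform load w=12 kN/m over full span:
  M_1 = -w(L-x)²/2 = -12·(4-2)²/2 = -24 kN·m
Load 2 — applied couple M₀=6 kN·m at a=12/5 m (b=L-a=8/5):
  M_2 = M₀  [x≤a] = 6 = 6 kN·m
Superposition: M = Σ M_i = -18 kN·m ≈ -18.000000 kN·m

M(2) = -18 kN·m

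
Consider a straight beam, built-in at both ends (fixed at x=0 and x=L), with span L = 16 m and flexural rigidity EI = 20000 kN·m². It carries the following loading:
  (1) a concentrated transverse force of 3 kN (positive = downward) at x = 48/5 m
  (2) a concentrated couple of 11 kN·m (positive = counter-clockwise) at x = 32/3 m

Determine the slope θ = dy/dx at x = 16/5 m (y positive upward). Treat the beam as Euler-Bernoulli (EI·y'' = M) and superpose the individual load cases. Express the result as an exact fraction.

Load 1 — point force P=3 kN at a=48/5 m (b=L-a=32/5):
  θ_1 = -Pb²x(2aL-(3a+b)x)/(2L³EI)  [x≤a] = -3·(32/5)²·(16/5)·(2·(48/5)·16-(3·(48/5)+(32/5))·(16/5))/(2·16³·20000) = -912/1953125 rad
Load 2 — applied couple M₀=11 kN·m at a=32/3 m (b=L-a=16/3):
  θ_2 = (R_Ax²/2 - M_Ax)/EI  [x≤a] with R_A=11/12, M_A=11/3 = ((11/12)·(16/5)²/2 - (11/3)·(16/5))/20000 = -11/31250 rad
Superposition: θ = Σ θ_i = -3199/3906250 rad ≈ -0.000819 rad

θ(16/5) = -3199/3906250 rad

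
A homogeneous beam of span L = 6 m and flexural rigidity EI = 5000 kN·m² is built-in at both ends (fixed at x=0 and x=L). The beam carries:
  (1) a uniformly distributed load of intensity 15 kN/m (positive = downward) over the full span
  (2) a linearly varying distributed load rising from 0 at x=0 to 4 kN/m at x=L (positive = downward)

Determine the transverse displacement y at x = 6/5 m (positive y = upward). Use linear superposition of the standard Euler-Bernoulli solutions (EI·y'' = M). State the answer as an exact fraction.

y(6/5) = -45252/9765625 m

Load 1 — uniform load w=15 kN/m over full span:
  y_1 = -wx²(L-x)²/(24EI) = -15·(6/5)²·(6-(6/5))²/(24·5000) = -324/78125 m
Load 2 — triangular load w₀=4 kN/m (0→w₀ over full span):
  y_2 = -w₀x²(L-x)²(x+2L)/(120LEI) = -4·(6/5)²·(6-(6/5))²·((6/5)+2·6)/(120·6·5000) = -4752/9765625 m
Superposition: y = Σ y_i = -45252/9765625 m ≈ -0.004634 m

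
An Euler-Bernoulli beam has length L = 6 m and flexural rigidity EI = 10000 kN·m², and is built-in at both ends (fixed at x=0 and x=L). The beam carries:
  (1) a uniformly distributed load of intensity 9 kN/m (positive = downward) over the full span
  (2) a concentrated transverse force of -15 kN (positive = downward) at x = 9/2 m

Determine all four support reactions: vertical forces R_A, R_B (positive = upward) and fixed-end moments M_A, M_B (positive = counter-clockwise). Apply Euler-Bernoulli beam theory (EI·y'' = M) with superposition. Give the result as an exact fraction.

R_A = 789/32 kN, M_A = 729/32 kN·m, R_B = 459/32 kN, M_B = -459/32 kN·m

Load 1 — uniform load w=9 kN/m over full span:
  R_A = wL/2 = 9·6/2 = 27 kN
  M_A = wL²/12 = 9·6²/12 = 27 kN·m
  R_B = wL/2 = 9·6/2 = 27 kN
  M_B = -wL²/12 = -9·6²/12 = -27 kN·m
Load 2 — point force P=-15 kN at a=9/2 m (b=L-a=3/2):
  R_A = Pb²(3a+b)/L³ = (-15)·(3/2)²·(3·(9/2)+(3/2))/6³ = -75/32 kN
  M_A = Pab²/L² = (-15)·(9/2)·(3/2)²/6² = -135/32 kN·m
  R_B = Pa²(a+3b)/L³ = (-15)·(9/2)²·((9/2)+3·(3/2))/6³ = -405/32 kN
  M_B = -Pa²b/L² = -(-15)·(9/2)²·(3/2)/6² = 405/32 kN·m
Superposition: R_A = 789/32 kN, M_A = 729/32 kN·m, R_B = 459/32 kN, M_B = -459/32 kN·m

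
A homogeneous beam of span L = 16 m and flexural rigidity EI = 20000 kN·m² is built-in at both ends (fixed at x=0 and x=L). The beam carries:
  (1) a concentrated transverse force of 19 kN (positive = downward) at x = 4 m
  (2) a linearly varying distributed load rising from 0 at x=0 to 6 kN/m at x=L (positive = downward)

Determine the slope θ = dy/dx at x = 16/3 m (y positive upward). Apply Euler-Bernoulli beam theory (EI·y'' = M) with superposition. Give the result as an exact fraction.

θ(16/3) = -4951/1012500 rad

Load 1 — point force P=19 kN at a=4 m (b=L-a=12):
  θ_1 = Pa²(L-x)(2bL-(3b+a)(L-x))/(2L³EI)  [x>a] = 19·4²·(16-(16/3))·(2·12·16-(3·12+4)·(16-(16/3)))/(2·16³·20000) = -19/22500 rad
Load 2 — triangular load w₀=6 kN/m (0→w₀ over full span):
  θ_2 = -w₀(2x(L-x)(L-2x)(x+2L)+x²(L-x)²)/(120LEI) = -6·(2·(16/3)·(16-(16/3))·(16-2·(16/3))·((16/3)+2·16)+(16/3)²·(16-(16/3))²)/(120·16·20000) = -1024/253125 rad
Superposition: θ = Σ θ_i = -4951/1012500 rad ≈ -0.004890 rad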